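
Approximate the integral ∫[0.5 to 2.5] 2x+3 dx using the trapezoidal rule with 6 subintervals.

f(x) = 2x+3
a = 0.5, b = 2.5, n = 6
h = (b - a)/n = 0.333333

Trapezoidal rule: (h/2)[f(x₀) + 2f(x₁) + 2f(x₂) + ... + f(xₙ)]

x_0 = 0.5000, f(x_0) = 4.000000, coefficient = 1
x_1 = 0.8333, f(x_1) = 4.666667, coefficient = 2
x_2 = 1.1667, f(x_2) = 5.333333, coefficient = 2
x_3 = 1.5000, f(x_3) = 6.000000, coefficient = 2
x_4 = 1.8333, f(x_4) = 6.666667, coefficient = 2
x_5 = 2.1667, f(x_5) = 7.333333, coefficient = 2
x_6 = 2.5000, f(x_6) = 8.000000, coefficient = 1

I ≈ (0.333333/2) × 72.000000 = 12.000000
Exact value: 12.000000
Error: 0.000000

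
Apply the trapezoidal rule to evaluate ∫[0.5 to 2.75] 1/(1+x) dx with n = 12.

f(x) = 1/(1+x)
a = 0.5, b = 2.75, n = 12
h = (b - a)/n = 0.187500

Trapezoidal rule: (h/2)[f(x₀) + 2f(x₁) + 2f(x₂) + ... + f(xₙ)]

x_0 = 0.5000, f(x_0) = 0.666667, coefficient = 1
x_1 = 0.6875, f(x_1) = 0.592593, coefficient = 2
x_2 = 0.8750, f(x_2) = 0.533333, coefficient = 2
x_3 = 1.0625, f(x_3) = 0.484848, coefficient = 2
x_4 = 1.2500, f(x_4) = 0.444444, coefficient = 2
x_5 = 1.4375, f(x_5) = 0.410256, coefficient = 2
x_6 = 1.6250, f(x_6) = 0.380952, coefficient = 2
x_7 = 1.8125, f(x_7) = 0.355556, coefficient = 2
x_8 = 2.0000, f(x_8) = 0.333333, coefficient = 2
x_9 = 2.1875, f(x_9) = 0.313725, coefficient = 2
x_10 = 2.3750, f(x_10) = 0.296296, coefficient = 2
x_11 = 2.5625, f(x_11) = 0.280702, coefficient = 2
x_12 = 2.7500, f(x_12) = 0.266667, coefficient = 1

I ≈ (0.187500/2) × 9.785413 = 0.917383
Exact value: 0.916291
Error: 0.001092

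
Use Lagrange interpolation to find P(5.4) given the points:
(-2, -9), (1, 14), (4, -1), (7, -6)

Lagrange interpolation formula:
P(x) = Σ yᵢ × Lᵢ(x)
where Lᵢ(x) = Π_{j≠i} (x - xⱼ)/(xᵢ - xⱼ)

L_0(5.4) = (5.4 - 1)/(-2 - 1) × (5.4 - 4)/(-2 - 4) × (5.4 - 7)/(-2 - 7) = 0.060840
L_1(5.4) = (5.4 - (-2))/(1 - (-2)) × (5.4 - 4)/(1 - 4) × (5.4 - 7)/(1 - 7) = -0.306963
L_2(5.4) = (5.4 - (-2))/(4 - (-2)) × (5.4 - 1)/(4 - 1) × (5.4 - 7)/(4 - 7) = 0.964741
L_3(5.4) = (5.4 - (-2))/(7 - (-2)) × (5.4 - 1)/(7 - 1) × (5.4 - 4)/(7 - 4) = 0.281383

P(5.4) = (-9)×L_0(5.4) + 14×L_1(5.4) + (-1)×L_2(5.4) + (-6)×L_3(5.4)
P(5.4) = -7.498074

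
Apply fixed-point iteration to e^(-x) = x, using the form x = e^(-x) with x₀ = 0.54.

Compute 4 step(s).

Equation: e^(-x) = x
Fixed-point form: x = e^(-x)
x₀ = 0.54

x_1 = g(0.540000) = 0.582748
x_2 = g(0.582748) = 0.558362
x_3 = g(0.558362) = 0.572146
x_4 = g(0.572146) = 0.564313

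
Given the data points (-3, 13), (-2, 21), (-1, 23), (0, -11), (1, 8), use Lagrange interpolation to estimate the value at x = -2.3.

Lagrange interpolation formula:
P(x) = Σ yᵢ × Lᵢ(x)
where Lᵢ(x) = Π_{j≠i} (x - xⱼ)/(xᵢ - xⱼ)

L_0(-2.3) = (-2.3 - (-2))/(-3 - (-2)) × (-2.3 - (-1))/(-3 - (-1)) × (-2.3 - 0)/(-3 - 0) × (-2.3 - 1)/(-3 - 1) = 0.123337
L_1(-2.3) = (-2.3 - (-3))/(-2 - (-3)) × (-2.3 - (-1))/(-2 - (-1)) × (-2.3 - 0)/(-2 - 0) × (-2.3 - 1)/(-2 - 1) = 1.151150
L_2(-2.3) = (-2.3 - (-3))/(-1 - (-3)) × (-2.3 - (-2))/(-1 - (-2)) × (-2.3 - 0)/(-1 - 0) × (-2.3 - 1)/(-1 - 1) = -0.398475
L_3(-2.3) = (-2.3 - (-3))/(0 - (-3)) × (-2.3 - (-2))/(0 - (-2)) × (-2.3 - (-1))/(0 - (-1)) × (-2.3 - 1)/(0 - 1) = 0.150150
L_4(-2.3) = (-2.3 - (-3))/(1 - (-3)) × (-2.3 - (-2))/(1 - (-2)) × (-2.3 - (-1))/(1 - (-1)) × (-2.3 - 0)/(1 - 0) = -0.026162

P(-2.3) = 13×L_0(-2.3) + 21×L_1(-2.3) + 23×L_2(-2.3) + (-11)×L_3(-2.3) + 8×L_4(-2.3)
P(-2.3) = 14.751663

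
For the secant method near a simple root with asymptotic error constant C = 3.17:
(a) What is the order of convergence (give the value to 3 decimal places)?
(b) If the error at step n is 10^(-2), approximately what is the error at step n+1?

(a) Secant method has superlinear convergence with order φ = (1+√5)/2 ≈ 1.618.
    This means |e_{n+1}| ≈ C|e_n|^1.618.

(b) With |e_n| = 10^(-2) and C = 3.17:
    |e_{n+1}| ≈ 3.17 × (10^(-2))^1.618 = 3.17 × 10^(-3.24)

(a) ≈ 1.618 (golden ratio); (b) |e_{n+1}| ≈ 1.841e-03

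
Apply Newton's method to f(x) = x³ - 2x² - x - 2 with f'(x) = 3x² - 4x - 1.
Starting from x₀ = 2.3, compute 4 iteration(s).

f(x) = x³ - 2x² - x - 2
f'(x) = 3x² - 4x - 1
x₀ = 2.3

Newton-Raphson formula: x_{n+1} = x_n - f(x_n)/f'(x_n)

Iteration 1:
  f(2.300000) = -2.713000
  f'(2.300000) = 5.670000
  x_1 = 2.300000 - (-2.713000)/5.670000 = 2.778483
Iteration 2:
  f(2.778483) = 1.231383
  f'(2.778483) = 11.045974
  x_2 = 2.778483 - 1.231383/11.045974 = 2.667005
Iteration 3:
  f(2.667005) = 0.077347
  f'(2.667005) = 9.670730
  x_3 = 2.667005 - 0.077347/9.670730 = 2.659007
Iteration 4:
  f(2.659007) = 0.000383
  f'(2.659007) = 9.574928
  x_4 = 2.659007 - 0.000383/9.574928 = 2.658967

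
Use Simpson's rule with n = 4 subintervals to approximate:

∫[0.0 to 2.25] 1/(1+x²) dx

f(x) = 1/(1+x²)
a = 0.0, b = 2.25, n = 4
h = (b - a)/n = 0.562500

Simpson's rule: (h/3)[f(x₀) + 4f(x₁) + 2f(x₂) + ... + f(xₙ)]

x_0 = 0.0000, f(x_0) = 1.000000, coefficient = 1
x_1 = 0.5625, f(x_1) = 0.759644, coefficient = 4
x_2 = 1.1250, f(x_2) = 0.441379, coefficient = 2
x_3 = 1.6875, f(x_3) = 0.259898, coefficient = 4
x_4 = 2.2500, f(x_4) = 0.164948, coefficient = 1

I ≈ (0.562500/3) × 6.125877 = 1.148602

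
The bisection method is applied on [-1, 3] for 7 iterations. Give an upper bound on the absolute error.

Bisection error bound: |error| ≤ (b-a)/2^n
|error| ≤ (3 - (-1))/2^7 = 4/2^7
|error| ≤ 0.0312500000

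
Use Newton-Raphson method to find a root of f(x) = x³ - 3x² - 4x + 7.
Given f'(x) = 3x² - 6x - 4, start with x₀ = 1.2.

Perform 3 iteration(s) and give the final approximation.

f(x) = x³ - 3x² - 4x + 7
f'(x) = 3x² - 6x - 4
x₀ = 1.2

Newton-Raphson formula: x_{n+1} = x_n - f(x_n)/f'(x_n)

Iteration 1:
  f(1.200000) = -0.392000
  f'(1.200000) = -6.880000
  x_1 = 1.200000 - (-0.392000)/(-6.880000) = 1.143023
Iteration 2:
  f(1.143023) = 0.001763
  f'(1.143023) = -6.938633
  x_2 = 1.143023 - 0.001763/(-6.938633) = 1.143277
Iteration 3:
  f(1.143277) = 0.000000
  f'(1.143277) = -6.938415
  x_3 = 1.143277 - 0.000000/(-6.938415) = 1.143277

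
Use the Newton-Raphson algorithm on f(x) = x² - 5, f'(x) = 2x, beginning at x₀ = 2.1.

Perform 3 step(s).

f(x) = x² - 5
f'(x) = 2x
x₀ = 2.1

Newton-Raphson formula: x_{n+1} = x_n - f(x_n)/f'(x_n)

Iteration 1:
  f(2.100000) = -0.590000
  f'(2.100000) = 4.200000
  x_1 = 2.100000 - (-0.590000)/4.200000 = 2.240476
Iteration 2:
  f(2.240476) = 0.019734
  f'(2.240476) = 4.480952
  x_2 = 2.240476 - 0.019734/4.480952 = 2.236072
Iteration 3:
  f(2.236072) = 0.000019
  f'(2.236072) = 4.472145
  x_3 = 2.236072 - 0.000019/4.472145 = 2.236068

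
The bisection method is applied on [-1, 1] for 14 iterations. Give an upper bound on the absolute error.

Bisection error bound: |error| ≤ (b-a)/2^n
|error| ≤ (1 - (-1))/2^14 = 2/2^14
|error| ≤ 0.0001220703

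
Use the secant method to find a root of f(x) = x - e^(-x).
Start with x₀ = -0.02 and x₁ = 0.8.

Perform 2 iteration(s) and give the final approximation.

f(x) = x - e^(-x)
x₀ = -0.02, x₁ = 0.8

Secant formula: x_{n+1} = x_n - f(x_n)(x_n - x_{n-1})/(f(x_n) - f(x_{n-1}))

Iteration 1:
  f(-0.020000) = -1.040201
  f(0.800000) = 0.350671
  x_2 = 0.800000 - 0.350671×(0.800000 - (-0.020000))/(0.350671 - (-1.040201))
       = 0.593259
Iteration 2:
  f(0.800000) = 0.350671
  f(0.593259) = 0.040735
  x_3 = 0.593259 - 0.040735×(0.593259 - 0.800000)/(0.040735 - 0.350671)
       = 0.566087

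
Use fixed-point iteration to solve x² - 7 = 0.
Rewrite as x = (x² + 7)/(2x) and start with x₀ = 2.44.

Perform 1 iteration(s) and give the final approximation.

Equation: x² - 7 = 0
Fixed-point form: x = (x² + 7)/(2x)
x₀ = 2.44

x_1 = g(2.440000) = 2.654426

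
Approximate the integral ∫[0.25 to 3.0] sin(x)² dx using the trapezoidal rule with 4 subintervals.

f(x) = sin(x)²
a = 0.25, b = 3.0, n = 4
h = (b - a)/n = 0.687500

Trapezoidal rule: (h/2)[f(x₀) + 2f(x₁) + 2f(x₂) + ... + f(xₙ)]

x_0 = 0.2500, f(x_0) = 0.061209, coefficient = 1
x_1 = 0.9375, f(x_1) = 0.649767, coefficient = 2
x_2 = 1.6250, f(x_2) = 0.997065, coefficient = 2
x_3 = 2.3125, f(x_3) = 0.543639, coefficient = 2
x_4 = 3.0000, f(x_4) = 0.019915, coefficient = 1

I ≈ (0.687500/2) × 4.462065 = 1.533835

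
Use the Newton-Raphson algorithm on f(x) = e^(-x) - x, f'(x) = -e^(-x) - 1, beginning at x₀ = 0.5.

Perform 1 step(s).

f(x) = e^(-x) - x
f'(x) = -e^(-x) - 1
x₀ = 0.5

Newton-Raphson formula: x_{n+1} = x_n - f(x_n)/f'(x_n)

Iteration 1:
  f(0.500000) = 0.106531
  f'(0.500000) = -1.606531
  x_1 = 0.500000 - 0.106531/(-1.606531) = 0.566311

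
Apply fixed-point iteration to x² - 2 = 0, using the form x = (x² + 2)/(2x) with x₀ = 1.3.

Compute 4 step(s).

Equation: x² - 2 = 0
Fixed-point form: x = (x² + 2)/(2x)
x₀ = 1.3

x_1 = g(1.300000) = 1.419231
x_2 = g(1.419231) = 1.414222
x_3 = g(1.414222) = 1.414214
x_4 = g(1.414214) = 1.414214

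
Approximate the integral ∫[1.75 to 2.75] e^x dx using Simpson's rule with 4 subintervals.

f(x) = e^x
a = 1.75, b = 2.75, n = 4
h = (b - a)/n = 0.250000

Simpson's rule: (h/3)[f(x₀) + 4f(x₁) + 2f(x₂) + ... + f(xₙ)]

x_0 = 1.7500, f(x_0) = 5.754603, coefficient = 1
x_1 = 2.0000, f(x_1) = 7.389056, coefficient = 4
x_2 = 2.2500, f(x_2) = 9.487736, coefficient = 2
x_3 = 2.5000, f(x_3) = 12.182494, coefficient = 4
x_4 = 2.7500, f(x_4) = 15.642632, coefficient = 1

I ≈ (0.250000/3) × 118.658906 = 9.888242
Exact value: 9.888029
Error: 0.000213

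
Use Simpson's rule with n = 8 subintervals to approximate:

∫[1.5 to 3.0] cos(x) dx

f(x) = cos(x)
a = 1.5, b = 3.0, n = 8
h = (b - a)/n = 0.187500

Simpson's rule: (h/3)[f(x₀) + 4f(x₁) + 2f(x₂) + ... + f(xₙ)]

x_0 = 1.5000, f(x_0) = 0.070737, coefficient = 1
x_1 = 1.6875, f(x_1) = -0.116439, coefficient = 4
x_2 = 1.8750, f(x_2) = -0.299534, coefficient = 2
x_3 = 2.0625, f(x_3) = -0.472128, coefficient = 4
x_4 = 2.2500, f(x_4) = -0.628174, coefficient = 2
x_5 = 2.4375, f(x_5) = -0.762199, coefficient = 4
x_6 = 2.6250, f(x_6) = -0.869507, coefficient = 2
x_7 = 2.8125, f(x_7) = -0.946336, coefficient = 4
x_8 = 3.0000, f(x_8) = -0.989992, coefficient = 1

I ≈ (0.187500/3) × -13.702094 = -0.856381
Exact value: -0.856375
Error: 0.000006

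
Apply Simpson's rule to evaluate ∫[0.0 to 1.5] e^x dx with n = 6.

f(x) = e^x
a = 0.0, b = 1.5, n = 6
h = (b - a)/n = 0.250000

Simpson's rule: (h/3)[f(x₀) + 4f(x₁) + 2f(x₂) + ... + f(xₙ)]

x_0 = 0.0000, f(x_0) = 1.000000, coefficient = 1
x_1 = 0.2500, f(x_1) = 1.284025, coefficient = 4
x_2 = 0.5000, f(x_2) = 1.648721, coefficient = 2
x_3 = 0.7500, f(x_3) = 2.117000, coefficient = 4
x_4 = 1.0000, f(x_4) = 2.718282, coefficient = 2
x_5 = 1.2500, f(x_5) = 3.490343, coefficient = 4
x_6 = 1.5000, f(x_6) = 4.481689, coefficient = 1

I ≈ (0.250000/3) × 41.781169 = 3.481764
Exact value: 3.481689
Error: 0.000075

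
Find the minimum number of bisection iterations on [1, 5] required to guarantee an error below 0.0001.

We need (b-a)/2^n ≤ 0.0001
(5 - 1)/2^n ≤ 0.0001
4/2^n ≤ 0.0001
2^n ≥ 40000
n ≥ log₂(40000) = 15.29
n ≥ 16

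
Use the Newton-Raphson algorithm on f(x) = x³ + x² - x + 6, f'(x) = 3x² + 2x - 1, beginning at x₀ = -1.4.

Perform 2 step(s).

f(x) = x³ + x² - x + 6
f'(x) = 3x² + 2x - 1
x₀ = -1.4

Newton-Raphson formula: x_{n+1} = x_n - f(x_n)/f'(x_n)

Iteration 1:
  f(-1.400000) = 6.616000
  f'(-1.400000) = 2.080000
  x_1 = -1.400000 - 6.616000/2.080000 = -4.580769
Iteration 2:
  f(-4.580769) = -64.556111
  f'(-4.580769) = 52.788802
  x_2 = -4.580769 - (-64.556111)/52.788802 = -3.357856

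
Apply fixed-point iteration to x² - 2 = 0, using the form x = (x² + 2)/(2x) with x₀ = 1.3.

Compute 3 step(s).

Equation: x² - 2 = 0
Fixed-point form: x = (x² + 2)/(2x)
x₀ = 1.3

x_1 = g(1.300000) = 1.419231
x_2 = g(1.419231) = 1.414222
x_3 = g(1.414222) = 1.414214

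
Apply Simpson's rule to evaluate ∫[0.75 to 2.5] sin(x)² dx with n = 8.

f(x) = sin(x)²
a = 0.75, b = 2.5, n = 8
h = (b - a)/n = 0.218750

Simpson's rule: (h/3)[f(x₀) + 4f(x₁) + 2f(x₂) + ... + f(xₙ)]

x_0 = 0.7500, f(x_0) = 0.464631, coefficient = 1
x_1 = 0.9688, f(x_1) = 0.679270, coefficient = 4
x_2 = 1.1875, f(x_2) = 0.860139, coefficient = 2
x_3 = 1.4062, f(x_3) = 0.973168, coefficient = 4
x_4 = 1.6250, f(x_4) = 0.997065, coefficient = 2
x_5 = 1.8438, f(x_5) = 0.927328, coefficient = 4
x_6 = 2.0625, f(x_6) = 0.777095, coefficient = 2
x_7 = 2.2812, f(x_7) = 0.574664, coefficient = 4
x_8 = 2.5000, f(x_8) = 0.358169, coefficient = 1

I ≈ (0.218750/3) × 18.709120 = 1.364207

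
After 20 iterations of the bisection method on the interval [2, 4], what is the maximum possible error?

Bisection error bound: |error| ≤ (b-a)/2^n
|error| ≤ (4 - 2)/2^20 = 2/2^20
|error| ≤ 0.0000019073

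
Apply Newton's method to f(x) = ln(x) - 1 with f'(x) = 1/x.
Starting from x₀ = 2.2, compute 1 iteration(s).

f(x) = ln(x) - 1
f'(x) = 1/x
x₀ = 2.2

Newton-Raphson formula: x_{n+1} = x_n - f(x_n)/f'(x_n)

Iteration 1:
  f(2.200000) = -0.211543
  f'(2.200000) = 0.454545
  x_1 = 2.200000 - (-0.211543)/0.454545 = 2.665394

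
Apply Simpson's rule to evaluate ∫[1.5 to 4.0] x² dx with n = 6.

f(x) = x²
a = 1.5, b = 4.0, n = 6
h = (b - a)/n = 0.416667

Simpson's rule: (h/3)[f(x₀) + 4f(x₁) + 2f(x₂) + ... + f(xₙ)]

x_0 = 1.5000, f(x_0) = 2.250000, coefficient = 1
x_1 = 1.9167, f(x_1) = 3.673611, coefficient = 4
x_2 = 2.3333, f(x_2) = 5.444444, coefficient = 2
x_3 = 2.7500, f(x_3) = 7.562500, coefficient = 4
x_4 = 3.1667, f(x_4) = 10.027778, coefficient = 2
x_5 = 3.5833, f(x_5) = 12.840278, coefficient = 4
x_6 = 4.0000, f(x_6) = 16.000000, coefficient = 1

I ≈ (0.416667/3) × 145.500000 = 20.208333
Exact value: 20.208333
Error: 0.000000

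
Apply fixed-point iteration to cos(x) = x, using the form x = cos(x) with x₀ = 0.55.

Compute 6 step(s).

Equation: cos(x) = x
Fixed-point form: x = cos(x)
x₀ = 0.55

x_1 = g(0.550000) = 0.852525
x_2 = g(0.852525) = 0.658084
x_3 = g(0.658084) = 0.791165
x_4 = g(0.791165) = 0.703017
x_5 = g(0.703017) = 0.762895
x_6 = g(0.762895) = 0.722839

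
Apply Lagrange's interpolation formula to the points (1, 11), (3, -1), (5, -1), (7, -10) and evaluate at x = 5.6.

Lagrange interpolation formula:
P(x) = Σ yᵢ × Lᵢ(x)
where Lᵢ(x) = Π_{j≠i} (x - xⱼ)/(xᵢ - xⱼ)

L_0(5.6) = (5.6 - 3)/(1 - 3) × (5.6 - 5)/(1 - 5) × (5.6 - 7)/(1 - 7) = 0.045500
L_1(5.6) = (5.6 - 1)/(3 - 1) × (5.6 - 5)/(3 - 5) × (5.6 - 7)/(3 - 7) = -0.241500
L_2(5.6) = (5.6 - 1)/(5 - 1) × (5.6 - 3)/(5 - 3) × (5.6 - 7)/(5 - 7) = 1.046500
L_3(5.6) = (5.6 - 1)/(7 - 1) × (5.6 - 3)/(7 - 3) × (5.6 - 5)/(7 - 5) = 0.149500

P(5.6) = 11×L_0(5.6) + (-1)×L_1(5.6) + (-1)×L_2(5.6) + (-10)×L_3(5.6)
P(5.6) = -1.799500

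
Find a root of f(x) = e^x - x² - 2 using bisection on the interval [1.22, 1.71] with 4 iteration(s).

f(x) = e^x - x² - 2
Initial interval: [1.22, 1.71]

Iteration 1:
  c_1 = (1.220000 + 1.710000)/2 = 1.465000
  f(c_1) = f(1.465000) = 0.181318
  f(a) × f(c) < 0, new interval: [1.220000, 1.465000]
Iteration 2:
  c_2 = (1.220000 + 1.465000)/2 = 1.342500
  f(c_2) = f(1.342500) = 0.026297
  f(a) × f(c) < 0, new interval: [1.220000, 1.342500]
Iteration 3:
  c_3 = (1.220000 + 1.342500)/2 = 1.281250
  f(c_3) = f(1.281250) = -0.040463
  f(a) × f(c) ≥ 0, new interval: [1.281250, 1.342500]
Iteration 4:
  c_4 = (1.281250 + 1.342500)/2 = 1.311875
  f(c_4) = f(1.311875) = -0.007887
  f(a) × f(c) ≥ 0, new interval: [1.311875, 1.342500]

After 4 iteration(s), the approximation is c_4 = 1.311875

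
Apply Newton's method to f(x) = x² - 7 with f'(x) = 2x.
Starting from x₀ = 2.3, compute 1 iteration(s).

f(x) = x² - 7
f'(x) = 2x
x₀ = 2.3

Newton-Raphson formula: x_{n+1} = x_n - f(x_n)/f'(x_n)

Iteration 1:
  f(2.300000) = -1.710000
  f'(2.300000) = 4.600000
  x_1 = 2.300000 - (-1.710000)/4.600000 = 2.671739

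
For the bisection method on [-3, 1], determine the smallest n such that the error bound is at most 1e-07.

We need (b-a)/2^n ≤ 1e-07
(1 - (-3))/2^n ≤ 1e-07
4/2^n ≤ 1e-07
2^n ≥ 40000000
n ≥ log₂(40000000) = 25.25
n ≥ 26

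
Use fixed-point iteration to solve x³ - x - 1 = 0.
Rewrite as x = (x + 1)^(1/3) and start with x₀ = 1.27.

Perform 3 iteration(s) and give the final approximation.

Equation: x³ - x - 1 = 0
Fixed-point form: x = (x + 1)^(1/3)
x₀ = 1.27

x_1 = g(1.270000) = 1.314242
x_2 = g(1.314242) = 1.322725
x_3 = g(1.322725) = 1.324339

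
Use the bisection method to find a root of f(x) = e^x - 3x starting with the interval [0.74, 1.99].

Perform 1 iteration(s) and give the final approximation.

f(x) = e^x - 3x
Initial interval: [0.74, 1.99]

Iteration 1:
  c_1 = (0.740000 + 1.990000)/2 = 1.365000
  f(c_1) = f(1.365000) = -0.179277
  f(a) × f(c) ≥ 0, new interval: [1.365000, 1.990000]

After 1 iteration(s), the approximation is c_1 = 1.365000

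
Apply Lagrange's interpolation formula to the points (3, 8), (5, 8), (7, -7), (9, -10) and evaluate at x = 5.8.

Lagrange interpolation formula:
P(x) = Σ yᵢ × Lᵢ(x)
where Lᵢ(x) = Π_{j≠i} (x - xⱼ)/(xᵢ - xⱼ)

L_0(5.8) = (5.8 - 5)/(3 - 5) × (5.8 - 7)/(3 - 7) × (5.8 - 9)/(3 - 9) = -0.064000
L_1(5.8) = (5.8 - 3)/(5 - 3) × (5.8 - 7)/(5 - 7) × (5.8 - 9)/(5 - 9) = 0.672000
L_2(5.8) = (5.8 - 3)/(7 - 3) × (5.8 - 5)/(7 - 5) × (5.8 - 9)/(7 - 9) = 0.448000
L_3(5.8) = (5.8 - 3)/(9 - 3) × (5.8 - 5)/(9 - 5) × (5.8 - 7)/(9 - 7) = -0.056000

P(5.8) = 8×L_0(5.8) + 8×L_1(5.8) + (-7)×L_2(5.8) + (-10)×L_3(5.8)
P(5.8) = 2.288000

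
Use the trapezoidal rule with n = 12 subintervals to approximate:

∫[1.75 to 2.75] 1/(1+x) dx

f(x) = 1/(1+x)
a = 1.75, b = 2.75, n = 12
h = (b - a)/n = 0.083333

Trapezoidal rule: (h/2)[f(x₀) + 2f(x₁) + 2f(x₂) + ... + f(xₙ)]

x_0 = 1.7500, f(x_0) = 0.363636, coefficient = 1
x_1 = 1.8333, f(x_1) = 0.352941, coefficient = 2
x_2 = 1.9167, f(x_2) = 0.342857, coefficient = 2
x_3 = 2.0000, f(x_3) = 0.333333, coefficient = 2
x_4 = 2.0833, f(x_4) = 0.324324, coefficient = 2
x_5 = 2.1667, f(x_5) = 0.315789, coefficient = 2
x_6 = 2.2500, f(x_6) = 0.307692, coefficient = 2
x_7 = 2.3333, f(x_7) = 0.300000, coefficient = 2
x_8 = 2.4167, f(x_8) = 0.292683, coefficient = 2
x_9 = 2.5000, f(x_9) = 0.285714, coefficient = 2
x_10 = 2.5833, f(x_10) = 0.279070, coefficient = 2
x_11 = 2.6667, f(x_11) = 0.272727, coefficient = 2
x_12 = 2.7500, f(x_12) = 0.266667, coefficient = 1

I ≈ (0.083333/2) × 7.444567 = 0.310190
Exact value: 0.310155
Error: 0.000035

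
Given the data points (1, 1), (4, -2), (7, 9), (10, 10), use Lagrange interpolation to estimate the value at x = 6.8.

Lagrange interpolation formula:
P(x) = Σ yᵢ × Lᵢ(x)
where Lᵢ(x) = Π_{j≠i} (x - xⱼ)/(xᵢ - xⱼ)

L_0(6.8) = (6.8 - 4)/(1 - 4) × (6.8 - 7)/(1 - 7) × (6.8 - 10)/(1 - 10) = -0.011062
L_1(6.8) = (6.8 - 1)/(4 - 1) × (6.8 - 7)/(4 - 7) × (6.8 - 10)/(4 - 10) = 0.068741
L_2(6.8) = (6.8 - 1)/(7 - 1) × (6.8 - 4)/(7 - 4) × (6.8 - 10)/(7 - 10) = 0.962370
L_3(6.8) = (6.8 - 1)/(10 - 1) × (6.8 - 4)/(10 - 4) × (6.8 - 7)/(10 - 7) = -0.020049

P(6.8) = 1×L_0(6.8) + (-2)×L_1(6.8) + 9×L_2(6.8) + 10×L_3(6.8)
P(6.8) = 8.312296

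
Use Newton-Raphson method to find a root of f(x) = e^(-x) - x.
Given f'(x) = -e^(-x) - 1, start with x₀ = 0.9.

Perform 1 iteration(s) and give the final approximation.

f(x) = e^(-x) - x
f'(x) = -e^(-x) - 1
x₀ = 0.9

Newton-Raphson formula: x_{n+1} = x_n - f(x_n)/f'(x_n)

Iteration 1:
  f(0.900000) = -0.493430
  f'(0.900000) = -1.406570
  x_1 = 0.900000 - (-0.493430)/(-1.406570) = 0.549196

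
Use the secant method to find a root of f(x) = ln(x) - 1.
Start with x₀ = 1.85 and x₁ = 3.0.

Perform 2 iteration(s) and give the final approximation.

f(x) = ln(x) - 1
x₀ = 1.85, x₁ = 3.0

Secant formula: x_{n+1} = x_n - f(x_n)(x_n - x_{n-1})/(f(x_n) - f(x_{n-1}))

Iteration 1:
  f(1.850000) = -0.384814
  f(3.000000) = 0.098612
  x_2 = 3.000000 - 0.098612×(3.000000 - 1.850000)/(0.098612 - (-0.384814))
       = 2.765416
Iteration 2:
  f(3.000000) = 0.098612
  f(2.765416) = 0.017191
  x_3 = 2.765416 - 0.017191×(2.765416 - 3.000000)/(0.017191 - 0.098612)
       = 2.715887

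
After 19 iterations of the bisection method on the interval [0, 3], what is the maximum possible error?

Bisection error bound: |error| ≤ (b-a)/2^n
|error| ≤ (3 - 0)/2^19 = 3/2^19
|error| ≤ 0.0000057220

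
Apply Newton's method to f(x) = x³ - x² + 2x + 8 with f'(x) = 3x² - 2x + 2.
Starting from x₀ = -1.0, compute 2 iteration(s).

f(x) = x³ - x² + 2x + 8
f'(x) = 3x² - 2x + 2
x₀ = -1.0

Newton-Raphson formula: x_{n+1} = x_n - f(x_n)/f'(x_n)

Iteration 1:
  f(-1.000000) = 4.000000
  f'(-1.000000) = 7.000000
  x_1 = -1.000000 - 4.000000/7.000000 = -1.571429
Iteration 2:
  f(-1.571429) = -1.492711
  f'(-1.571429) = 12.551020
  x_2 = -1.571429 - (-1.492711)/12.551020 = -1.452497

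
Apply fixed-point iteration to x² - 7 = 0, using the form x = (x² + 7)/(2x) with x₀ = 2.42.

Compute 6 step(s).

Equation: x² - 7 = 0
Fixed-point form: x = (x² + 7)/(2x)
x₀ = 2.42

x_1 = g(2.420000) = 2.656281
x_2 = g(2.656281) = 2.645772
x_3 = g(2.645772) = 2.645751
x_4 = g(2.645751) = 2.645751
x_5 = g(2.645751) = 2.645751
x_6 = g(2.645751) = 2.645751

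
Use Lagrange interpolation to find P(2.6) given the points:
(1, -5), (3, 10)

Lagrange interpolation formula:
P(x) = Σ yᵢ × Lᵢ(x)
where Lᵢ(x) = Π_{j≠i} (x - xⱼ)/(xᵢ - xⱼ)

L_0(2.6) = (2.6 - 3)/(1 - 3) = 0.200000
L_1(2.6) = (2.6 - 1)/(3 - 1) = 0.800000

P(2.6) = (-5)×L_0(2.6) + 10×L_1(2.6)
P(2.6) = 7.000000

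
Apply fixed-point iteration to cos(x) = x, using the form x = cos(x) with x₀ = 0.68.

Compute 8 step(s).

Equation: cos(x) = x
Fixed-point form: x = cos(x)
x₀ = 0.68

x_1 = g(0.680000) = 0.777573
x_2 = g(0.777573) = 0.712618
x_3 = g(0.712618) = 0.756652
x_4 = g(0.756652) = 0.727138
x_5 = g(0.727138) = 0.747080
x_6 = g(0.747080) = 0.733676
x_7 = g(0.733676) = 0.742718
x_8 = g(0.742718) = 0.736633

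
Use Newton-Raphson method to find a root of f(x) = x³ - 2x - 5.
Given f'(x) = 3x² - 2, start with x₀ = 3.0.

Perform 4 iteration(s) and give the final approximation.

f(x) = x³ - 2x - 5
f'(x) = 3x² - 2
x₀ = 3.0

Newton-Raphson formula: x_{n+1} = x_n - f(x_n)/f'(x_n)

Iteration 1:
  f(3.000000) = 16.000000
  f'(3.000000) = 25.000000
  x_1 = 3.000000 - 16.000000/25.000000 = 2.360000
Iteration 2:
  f(2.360000) = 3.424256
  f'(2.360000) = 14.708800
  x_2 = 2.360000 - 3.424256/14.708800 = 2.127197
Iteration 3:
  f(2.127197) = 0.371100
  f'(2.127197) = 11.574898
  x_3 = 2.127197 - 0.371100/11.574898 = 2.095136
Iteration 4:
  f(2.095136) = 0.006527
  f'(2.095136) = 11.168785
  x_4 = 2.095136 - 0.006527/11.168785 = 2.094552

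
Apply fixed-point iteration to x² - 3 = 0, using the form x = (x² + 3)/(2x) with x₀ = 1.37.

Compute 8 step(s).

Equation: x² - 3 = 0
Fixed-point form: x = (x² + 3)/(2x)
x₀ = 1.37

x_1 = g(1.370000) = 1.779891
x_2 = g(1.779891) = 1.732694
x_3 = g(1.732694) = 1.732051
x_4 = g(1.732051) = 1.732051
x_5 = g(1.732051) = 1.732051
x_6 = g(1.732051) = 1.732051
x_7 = g(1.732051) = 1.732051
x_8 = g(1.732051) = 1.732051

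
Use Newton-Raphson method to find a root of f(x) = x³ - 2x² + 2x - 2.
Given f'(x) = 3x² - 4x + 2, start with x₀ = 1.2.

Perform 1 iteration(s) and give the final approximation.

f(x) = x³ - 2x² + 2x - 2
f'(x) = 3x² - 4x + 2
x₀ = 1.2

Newton-Raphson formula: x_{n+1} = x_n - f(x_n)/f'(x_n)

Iteration 1:
  f(1.200000) = -0.752000
  f'(1.200000) = 1.520000
  x_1 = 1.200000 - (-0.752000)/1.520000 = 1.694737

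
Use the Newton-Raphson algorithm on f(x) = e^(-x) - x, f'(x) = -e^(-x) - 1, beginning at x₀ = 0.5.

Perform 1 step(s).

f(x) = e^(-x) - x
f'(x) = -e^(-x) - 1
x₀ = 0.5

Newton-Raphson formula: x_{n+1} = x_n - f(x_n)/f'(x_n)

Iteration 1:
  f(0.500000) = 0.106531
  f'(0.500000) = -1.606531
  x_1 = 0.500000 - 0.106531/(-1.606531) = 0.566311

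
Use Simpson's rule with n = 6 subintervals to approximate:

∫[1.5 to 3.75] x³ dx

f(x) = x³
a = 1.5, b = 3.75, n = 6
h = (b - a)/n = 0.375000

Simpson's rule: (h/3)[f(x₀) + 4f(x₁) + 2f(x₂) + ... + f(xₙ)]

x_0 = 1.5000, f(x_0) = 3.375000, coefficient = 1
x_1 = 1.8750, f(x_1) = 6.591797, coefficient = 4
x_2 = 2.2500, f(x_2) = 11.390625, coefficient = 2
x_3 = 2.6250, f(x_3) = 18.087891, coefficient = 4
x_4 = 3.0000, f(x_4) = 27.000000, coefficient = 2
x_5 = 3.3750, f(x_5) = 38.443359, coefficient = 4
x_6 = 3.7500, f(x_6) = 52.734375, coefficient = 1

I ≈ (0.375000/3) × 385.382812 = 48.172852
Exact value: 48.172852
Error: 0.000000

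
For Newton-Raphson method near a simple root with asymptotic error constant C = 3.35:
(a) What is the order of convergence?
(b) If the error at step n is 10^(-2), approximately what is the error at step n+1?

(a) Newton-Raphson has quadratic (order 2) convergence near simple roots.
    This means |e_{n+1}| ≈ C|e_n|².

(b) With |e_n| = 10^(-2) and C = 3.35:
    |e_{n+1}| ≈ 3.35 × (10^(-2))² = 3.35 × 10^(-4)

(a) 2 (quadratic); (b) |e_{n+1}| ≈ 3.350e-04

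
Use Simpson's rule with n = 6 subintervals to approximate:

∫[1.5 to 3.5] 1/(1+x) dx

f(x) = 1/(1+x)
a = 1.5, b = 3.5, n = 6
h = (b - a)/n = 0.333333

Simpson's rule: (h/3)[f(x₀) + 4f(x₁) + 2f(x₂) + ... + f(xₙ)]

x_0 = 1.5000, f(x_0) = 0.400000, coefficient = 1
x_1 = 1.8333, f(x_1) = 0.352941, coefficient = 4
x_2 = 2.1667, f(x_2) = 0.315789, coefficient = 2
x_3 = 2.5000, f(x_3) = 0.285714, coefficient = 4
x_4 = 2.8333, f(x_4) = 0.260870, coefficient = 2
x_5 = 3.1667, f(x_5) = 0.240000, coefficient = 4
x_6 = 3.5000, f(x_6) = 0.222222, coefficient = 1

I ≈ (0.333333/3) × 5.290162 = 0.587796
Exact value: 0.587787
Error: 0.000009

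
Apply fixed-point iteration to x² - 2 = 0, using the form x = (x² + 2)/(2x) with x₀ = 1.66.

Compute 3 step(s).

Equation: x² - 2 = 0
Fixed-point form: x = (x² + 2)/(2x)
x₀ = 1.66

x_1 = g(1.660000) = 1.432410
x_2 = g(1.432410) = 1.414329
x_3 = g(1.414329) = 1.414214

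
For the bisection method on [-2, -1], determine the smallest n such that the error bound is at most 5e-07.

We need (b-a)/2^n ≤ 5e-07
(-1 - (-2))/2^n ≤ 5e-07
1/2^n ≤ 5e-07
2^n ≥ 2000000
n ≥ log₂(2000000) = 20.93
n ≥ 21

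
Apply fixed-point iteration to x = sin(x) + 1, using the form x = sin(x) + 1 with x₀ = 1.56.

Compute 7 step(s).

Equation: x = sin(x) + 1
Fixed-point form: x = sin(x) + 1
x₀ = 1.56

x_1 = g(1.560000) = 1.999942
x_2 = g(1.999942) = 1.909322
x_3 = g(1.909322) = 1.943245
x_4 = g(1.943245) = 1.931439
x_5 = g(1.931439) = 1.935670
x_6 = g(1.935670) = 1.934169
x_7 = g(1.934169) = 1.934703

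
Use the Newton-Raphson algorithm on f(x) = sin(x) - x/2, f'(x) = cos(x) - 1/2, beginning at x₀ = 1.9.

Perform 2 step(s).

f(x) = sin(x) - x/2
f'(x) = cos(x) - 1/2
x₀ = 1.9

Newton-Raphson formula: x_{n+1} = x_n - f(x_n)/f'(x_n)

Iteration 1:
  f(1.900000) = -0.003700
  f'(1.900000) = -0.823290
  x_1 = 1.900000 - (-0.003700)/(-0.823290) = 1.895506
Iteration 2:
  f(1.895506) = -0.000010
  f'(1.895506) = -0.819034
  x_2 = 1.895506 - (-0.000010)/(-0.819034) = 1.895494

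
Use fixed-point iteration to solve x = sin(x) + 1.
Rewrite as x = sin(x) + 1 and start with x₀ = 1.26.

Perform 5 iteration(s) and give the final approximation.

Equation: x = sin(x) + 1
Fixed-point form: x = sin(x) + 1
x₀ = 1.26

x_1 = g(1.260000) = 1.952090
x_2 = g(1.952090) = 1.928184
x_3 = g(1.928184) = 1.936814
x_4 = g(1.936814) = 1.933760
x_5 = g(1.933760) = 1.934849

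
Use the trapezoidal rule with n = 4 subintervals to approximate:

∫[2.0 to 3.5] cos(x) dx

f(x) = cos(x)
a = 2.0, b = 3.5, n = 4
h = (b - a)/n = 0.375000

Trapezoidal rule: (h/2)[f(x₀) + 2f(x₁) + 2f(x₂) + ... + f(xₙ)]

x_0 = 2.0000, f(x_0) = -0.416147, coefficient = 1
x_1 = 2.3750, f(x_1) = -0.720278, coefficient = 2
x_2 = 2.7500, f(x_2) = -0.924302, coefficient = 2
x_3 = 3.1250, f(x_3) = -0.999862, coefficient = 2
x_4 = 3.5000, f(x_4) = -0.936457, coefficient = 1

I ≈ (0.375000/2) × -6.641490 = -1.245279
Exact value: -1.260081
Error: 0.014801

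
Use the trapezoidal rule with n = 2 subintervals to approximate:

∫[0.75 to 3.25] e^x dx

f(x) = e^x
a = 0.75, b = 3.25, n = 2
h = (b - a)/n = 1.250000

Trapezoidal rule: (h/2)[f(x₀) + 2f(x₁) + 2f(x₂) + ... + f(xₙ)]

x_0 = 0.7500, f(x_0) = 2.117000, coefficient = 1
x_1 = 2.0000, f(x_1) = 7.389056, coefficient = 2
x_2 = 3.2500, f(x_2) = 25.790340, coefficient = 1

I ≈ (1.250000/2) × 42.685452 = 26.678408
Exact value: 23.673340
Error: 3.005068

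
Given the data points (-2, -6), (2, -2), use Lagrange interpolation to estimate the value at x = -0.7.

Lagrange interpolation formula:
P(x) = Σ yᵢ × Lᵢ(x)
where Lᵢ(x) = Π_{j≠i} (x - xⱼ)/(xᵢ - xⱼ)

L_0(-0.7) = (-0.7 - 2)/(-2 - 2) = 0.675000
L_1(-0.7) = (-0.7 - (-2))/(2 - (-2)) = 0.325000

P(-0.7) = (-6)×L_0(-0.7) + (-2)×L_1(-0.7)
P(-0.7) = -4.700000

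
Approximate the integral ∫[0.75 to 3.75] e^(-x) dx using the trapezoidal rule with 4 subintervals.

f(x) = e^(-x)
a = 0.75, b = 3.75, n = 4
h = (b - a)/n = 0.750000

Trapezoidal rule: (h/2)[f(x₀) + 2f(x₁) + 2f(x₂) + ... + f(xₙ)]

x_0 = 0.7500, f(x_0) = 0.472367, coefficient = 1
x_1 = 1.5000, f(x_1) = 0.223130, coefficient = 2
x_2 = 2.2500, f(x_2) = 0.105399, coefficient = 2
x_3 = 3.0000, f(x_3) = 0.049787, coefficient = 2
x_4 = 3.7500, f(x_4) = 0.023518, coefficient = 1

I ≈ (0.750000/2) × 1.252517 = 0.469694
Exact value: 0.448849
Error: 0.020845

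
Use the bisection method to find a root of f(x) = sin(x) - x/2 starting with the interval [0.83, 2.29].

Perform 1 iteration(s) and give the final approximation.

f(x) = sin(x) - x/2
Initial interval: [0.83, 2.29]

Iteration 1:
  c_1 = (0.830000 + 2.290000)/2 = 1.560000
  f(c_1) = f(1.560000) = 0.219942
  f(a) × f(c) ≥ 0, new interval: [1.560000, 2.290000]

After 1 iteration(s), the approximation is c_1 = 1.560000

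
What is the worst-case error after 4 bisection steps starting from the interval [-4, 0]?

Bisection error bound: |error| ≤ (b-a)/2^n
|error| ≤ (0 - (-4))/2^4 = 4/2^4
|error| ≤ 0.2500000000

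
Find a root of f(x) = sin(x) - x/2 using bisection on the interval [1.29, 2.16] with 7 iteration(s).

f(x) = sin(x) - x/2
Initial interval: [1.29, 2.16]

Iteration 1:
  c_1 = (1.290000 + 2.160000)/2 = 1.725000
  f(c_1) = f(1.725000) = 0.125634
  f(a) × f(c) ≥ 0, new interval: [1.725000, 2.160000]
Iteration 2:
  c_2 = (1.725000 + 2.160000)/2 = 1.942500
  f(c_2) = f(1.942500) = -0.039540
  f(a) × f(c) < 0, new interval: [1.725000, 1.942500]
Iteration 3:
  c_3 = (1.725000 + 1.942500)/2 = 1.833750
  f(c_3) = f(1.833750) = 0.048751
  f(a) × f(c) ≥ 0, new interval: [1.833750, 1.942500]
Iteration 4:
  c_4 = (1.833750 + 1.942500)/2 = 1.888125
  f(c_4) = f(1.888125) = 0.006010
  f(a) × f(c) ≥ 0, new interval: [1.888125, 1.942500]
Iteration 5:
  c_5 = (1.888125 + 1.942500)/2 = 1.915313
  f(c_5) = f(1.915313) = -0.016417
  f(a) × f(c) < 0, new interval: [1.888125, 1.915313]
Iteration 6:
  c_6 = (1.888125 + 1.915313)/2 = 1.901719
  f(c_6) = f(1.901719) = -0.005116
  f(a) × f(c) < 0, new interval: [1.888125, 1.901719]
Iteration 7:
  c_7 = (1.888125 + 1.901719)/2 = 1.894922
  f(c_7) = f(1.894922) = 0.000469
  f(a) × f(c) ≥ 0, new interval: [1.894922, 1.901719]

After 7 iteration(s), the approximation is c_7 = 1.894922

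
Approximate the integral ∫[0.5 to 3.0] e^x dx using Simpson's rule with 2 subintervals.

f(x) = e^x
a = 0.5, b = 3.0, n = 2
h = (b - a)/n = 1.250000

Simpson's rule: (h/3)[f(x₀) + 4f(x₁) + 2f(x₂) + ... + f(xₙ)]

x_0 = 0.5000, f(x_0) = 1.648721, coefficient = 1
x_1 = 1.7500, f(x_1) = 5.754603, coefficient = 4
x_2 = 3.0000, f(x_2) = 20.085537, coefficient = 1

I ≈ (1.250000/3) × 44.752669 = 18.646945
Exact value: 18.436816
Error: 0.210130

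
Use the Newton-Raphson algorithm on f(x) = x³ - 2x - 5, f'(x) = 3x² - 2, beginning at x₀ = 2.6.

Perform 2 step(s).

f(x) = x³ - 2x - 5
f'(x) = 3x² - 2
x₀ = 2.6

Newton-Raphson formula: x_{n+1} = x_n - f(x_n)/f'(x_n)

Iteration 1:
  f(2.600000) = 7.376000
  f'(2.600000) = 18.280000
  x_1 = 2.600000 - 7.376000/18.280000 = 2.196499
Iteration 2:
  f(2.196499) = 1.204247
  f'(2.196499) = 12.473822
  x_2 = 2.196499 - 1.204247/12.473822 = 2.099957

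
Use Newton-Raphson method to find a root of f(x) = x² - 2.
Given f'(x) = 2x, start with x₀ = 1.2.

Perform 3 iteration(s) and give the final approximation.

f(x) = x² - 2
f'(x) = 2x
x₀ = 1.2

Newton-Raphson formula: x_{n+1} = x_n - f(x_n)/f'(x_n)

Iteration 1:
  f(1.200000) = -0.560000
  f'(1.200000) = 2.400000
  x_1 = 1.200000 - (-0.560000)/2.400000 = 1.433333
Iteration 2:
  f(1.433333) = 0.054444
  f'(1.433333) = 2.866667
  x_2 = 1.433333 - 0.054444/2.866667 = 1.414341
Iteration 3:
  f(1.414341) = 0.000361
  f'(1.414341) = 2.828682
  x_3 = 1.414341 - 0.000361/2.828682 = 1.414214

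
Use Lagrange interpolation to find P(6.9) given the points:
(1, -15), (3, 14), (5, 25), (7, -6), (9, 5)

Lagrange interpolation formula:
P(x) = Σ yᵢ × Lᵢ(x)
where Lᵢ(x) = Π_{j≠i} (x - xⱼ)/(xᵢ - xⱼ)

L_0(6.9) = (6.9 - 3)/(1 - 3) × (6.9 - 5)/(1 - 5) × (6.9 - 7)/(1 - 7) × (6.9 - 9)/(1 - 9) = 0.004052
L_1(6.9) = (6.9 - 1)/(3 - 1) × (6.9 - 5)/(3 - 5) × (6.9 - 7)/(3 - 7) × (6.9 - 9)/(3 - 9) = -0.024522
L_2(6.9) = (6.9 - 1)/(5 - 1) × (6.9 - 3)/(5 - 3) × (6.9 - 7)/(5 - 7) × (6.9 - 9)/(5 - 9) = 0.075502
L_3(6.9) = (6.9 - 1)/(7 - 1) × (6.9 - 3)/(7 - 3) × (6.9 - 5)/(7 - 5) × (6.9 - 9)/(7 - 9) = 0.956353
L_4(6.9) = (6.9 - 1)/(9 - 1) × (6.9 - 3)/(9 - 3) × (6.9 - 5)/(9 - 5) × (6.9 - 7)/(9 - 7) = -0.011385

P(6.9) = (-15)×L_0(6.9) + 14×L_1(6.9) + 25×L_2(6.9) + (-6)×L_3(6.9) + 5×L_4(6.9)
P(6.9) = -4.311597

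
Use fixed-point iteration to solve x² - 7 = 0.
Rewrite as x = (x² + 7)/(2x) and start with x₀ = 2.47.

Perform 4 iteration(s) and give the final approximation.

Equation: x² - 7 = 0
Fixed-point form: x = (x² + 7)/(2x)
x₀ = 2.47

x_1 = g(2.470000) = 2.652004
x_2 = g(2.652004) = 2.645759
x_3 = g(2.645759) = 2.645751
x_4 = g(2.645751) = 2.645751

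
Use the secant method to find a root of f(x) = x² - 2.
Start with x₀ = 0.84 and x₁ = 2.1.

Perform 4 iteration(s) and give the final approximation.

f(x) = x² - 2
x₀ = 0.84, x₁ = 2.1

Secant formula: x_{n+1} = x_n - f(x_n)(x_n - x_{n-1})/(f(x_n) - f(x_{n-1}))

Iteration 1:
  f(0.840000) = -1.294400
  f(2.100000) = 2.410000
  x_2 = 2.100000 - 2.410000×(2.100000 - 0.840000)/(2.410000 - (-1.294400))
       = 1.280272
Iteration 2:
  f(2.100000) = 2.410000
  f(1.280272) = -0.360903
  x_3 = 1.280272 - (-0.360903)×(1.280272 - 2.100000)/(-0.360903 - 2.410000)
       = 1.387040
Iteration 3:
  f(1.280272) = -0.360903
  f(1.387040) = -0.076121
  x_4 = 1.387040 - (-0.076121)×(1.387040 - 1.280272)/(-0.076121 - (-0.360903))
       = 1.415578
Iteration 4:
  f(1.387040) = -0.076121
  f(1.415578) = 0.003861
  x_5 = 1.415578 - 0.003861×(1.415578 - 1.387040)/(0.003861 - (-0.076121))
       = 1.414200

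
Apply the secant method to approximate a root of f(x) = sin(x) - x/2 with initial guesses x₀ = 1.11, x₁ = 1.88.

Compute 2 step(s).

f(x) = sin(x) - x/2
x₀ = 1.11, x₁ = 1.88

Secant formula: x_{n+1} = x_n - f(x_n)(x_n - x_{n-1})/(f(x_n) - f(x_{n-1}))

Iteration 1:
  f(1.110000) = 0.340699
  f(1.880000) = 0.012576
  x_2 = 1.880000 - 0.012576×(1.880000 - 1.110000)/(0.012576 - 0.340699)
       = 1.909512
Iteration 2:
  f(1.880000) = 0.012576
  f(1.909512) = -0.011574
  x_3 = 1.909512 - (-0.011574)×(1.909512 - 1.880000)/(-0.011574 - 0.012576)
       = 1.895368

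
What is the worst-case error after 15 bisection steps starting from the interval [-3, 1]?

Bisection error bound: |error| ≤ (b-a)/2^n
|error| ≤ (1 - (-3))/2^15 = 4/2^15
|error| ≤ 0.0001220703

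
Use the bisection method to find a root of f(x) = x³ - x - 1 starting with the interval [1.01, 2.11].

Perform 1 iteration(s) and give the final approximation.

f(x) = x³ - x - 1
Initial interval: [1.01, 2.11]

Iteration 1:
  c_1 = (1.010000 + 2.110000)/2 = 1.560000
  f(c_1) = f(1.560000) = 1.236416
  f(a) × f(c) < 0, new interval: [1.010000, 1.560000]

After 1 iteration(s), the approximation is c_1 = 1.560000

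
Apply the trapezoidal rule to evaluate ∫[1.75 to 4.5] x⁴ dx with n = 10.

f(x) = x⁴
a = 1.75, b = 4.5, n = 10
h = (b - a)/n = 0.275000

Trapezoidal rule: (h/2)[f(x₀) + 2f(x₁) + 2f(x₂) + ... + f(xₙ)]

x_0 = 1.7500, f(x_0) = 9.378906, coefficient = 1
x_1 = 2.0250, f(x_1) = 16.815125, coefficient = 2
x_2 = 2.3000, f(x_2) = 27.984100, coefficient = 2
x_3 = 2.5750, f(x_3) = 43.965188, coefficient = 2
x_4 = 2.8500, f(x_4) = 65.975006, coefficient = 2
x_5 = 3.1250, f(x_5) = 95.367432, coefficient = 2
x_6 = 3.4000, f(x_6) = 133.633600, coefficient = 2
x_7 = 3.6750, f(x_7) = 182.401907, coefficient = 2
x_8 = 3.9500, f(x_8) = 243.438006, coefficient = 2
x_9 = 4.2250, f(x_9) = 318.644813, coefficient = 2
x_10 = 4.5000, f(x_10) = 410.062500, coefficient = 1

I ≈ (0.275000/2) × 2675.891760 = 367.935117
Exact value: 365.773633
Error: 2.161484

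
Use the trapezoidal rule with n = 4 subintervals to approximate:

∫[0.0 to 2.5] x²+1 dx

f(x) = x²+1
a = 0.0, b = 2.5, n = 4
h = (b - a)/n = 0.625000

Trapezoidal rule: (h/2)[f(x₀) + 2f(x₁) + 2f(x₂) + ... + f(xₙ)]

x_0 = 0.0000, f(x_0) = 1.000000, coefficient = 1
x_1 = 0.6250, f(x_1) = 1.390625, coefficient = 2
x_2 = 1.2500, f(x_2) = 2.562500, coefficient = 2
x_3 = 1.8750, f(x_3) = 4.515625, coefficient = 2
x_4 = 2.5000, f(x_4) = 7.250000, coefficient = 1

I ≈ (0.625000/2) × 25.187500 = 7.871094
Exact value: 7.708333
Error: 0.162760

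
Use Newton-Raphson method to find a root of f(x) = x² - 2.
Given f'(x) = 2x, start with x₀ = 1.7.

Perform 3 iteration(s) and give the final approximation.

f(x) = x² - 2
f'(x) = 2x
x₀ = 1.7

Newton-Raphson formula: x_{n+1} = x_n - f(x_n)/f'(x_n)

Iteration 1:
  f(1.700000) = 0.890000
  f'(1.700000) = 3.400000
  x_1 = 1.700000 - 0.890000/3.400000 = 1.438235
Iteration 2:
  f(1.438235) = 0.068521
  f'(1.438235) = 2.876471
  x_2 = 1.438235 - 0.068521/2.876471 = 1.414414
Iteration 3:
  f(1.414414) = 0.000567
  f'(1.414414) = 2.828828
  x_3 = 1.414414 - 0.000567/2.828828 = 1.414214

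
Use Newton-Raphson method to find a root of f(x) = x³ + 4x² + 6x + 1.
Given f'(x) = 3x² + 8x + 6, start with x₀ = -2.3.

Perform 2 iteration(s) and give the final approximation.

f(x) = x³ + 4x² + 6x + 1
f'(x) = 3x² + 8x + 6
x₀ = -2.3

Newton-Raphson formula: x_{n+1} = x_n - f(x_n)/f'(x_n)

Iteration 1:
  f(-2.300000) = -3.807000
  f'(-2.300000) = 3.470000
  x_1 = -2.300000 - (-3.807000)/3.470000 = -1.202882
Iteration 2:
  f(-1.202882) = -2.170072
  f'(-1.202882) = 0.717719
  x_2 = -1.202882 - (-2.170072)/0.717719 = 1.820684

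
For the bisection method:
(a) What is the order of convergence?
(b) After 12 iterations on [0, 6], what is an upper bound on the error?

(a) Bisection has linear (order 1) convergence; the error is halved each step.

(b) Error bound = (b-a)/2^n = (6 - 0)/2^{12}
    = 6/2^{12}

(a) 1 (linear); (b) error ≤ 1.46e-03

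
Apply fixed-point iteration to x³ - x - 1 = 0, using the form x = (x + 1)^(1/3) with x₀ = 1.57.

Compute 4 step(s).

Equation: x³ - x - 1 = 0
Fixed-point form: x = (x + 1)^(1/3)
x₀ = 1.57

x_1 = g(1.570000) = 1.369760
x_2 = g(1.369760) = 1.333219
x_3 = g(1.333219) = 1.326331
x_4 = g(1.326331) = 1.325024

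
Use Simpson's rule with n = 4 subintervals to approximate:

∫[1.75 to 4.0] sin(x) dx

f(x) = sin(x)
a = 1.75, b = 4.0, n = 4
h = (b - a)/n = 0.562500

Simpson's rule: (h/3)[f(x₀) + 4f(x₁) + 2f(x₂) + ... + f(xₙ)]

x_0 = 1.7500, f(x_0) = 0.983986, coefficient = 1
x_1 = 2.3125, f(x_1) = 0.737319, coefficient = 4
x_2 = 2.8750, f(x_2) = 0.263446, coefficient = 2
x_3 = 3.4375, f(x_3) = -0.291608, coefficient = 4
x_4 = 4.0000, f(x_4) = -0.756802, coefficient = 1

I ≈ (0.562500/3) × 2.536919 = 0.475672
Exact value: 0.475398
Error: 0.000275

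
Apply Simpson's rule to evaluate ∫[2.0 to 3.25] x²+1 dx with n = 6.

f(x) = x²+1
a = 2.0, b = 3.25, n = 6
h = (b - a)/n = 0.208333

Simpson's rule: (h/3)[f(x₀) + 4f(x₁) + 2f(x₂) + ... + f(xₙ)]

x_0 = 2.0000, f(x_0) = 5.000000, coefficient = 1
x_1 = 2.2083, f(x_1) = 5.876736, coefficient = 4
x_2 = 2.4167, f(x_2) = 6.840278, coefficient = 2
x_3 = 2.6250, f(x_3) = 7.890625, coefficient = 4
x_4 = 2.8333, f(x_4) = 9.027778, coefficient = 2
x_5 = 3.0417, f(x_5) = 10.251736, coefficient = 4
x_6 = 3.2500, f(x_6) = 11.562500, coefficient = 1

I ≈ (0.208333/3) × 144.375000 = 10.026042
Exact value: 10.026042
Error: 0.000000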